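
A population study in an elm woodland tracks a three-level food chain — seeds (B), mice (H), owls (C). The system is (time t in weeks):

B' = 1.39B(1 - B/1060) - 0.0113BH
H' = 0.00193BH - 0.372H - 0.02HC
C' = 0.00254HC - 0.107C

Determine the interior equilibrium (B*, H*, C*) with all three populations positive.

From dC/dt = 0: 0.00254H* = 0.107, so H* = 42.1.
From dB/dt = 0: 1.39(1 - B*/1060) = 0.0113·42.1, giving B* = 1060·(1 - 0.342) = 697.
From dH/dt = 0: 0.00193·697 - 0.372 = 0.02C*, so C* = 0.973/0.02 = 48.7.

B* ≈ 697, H* ≈ 42.1, C* ≈ 48.7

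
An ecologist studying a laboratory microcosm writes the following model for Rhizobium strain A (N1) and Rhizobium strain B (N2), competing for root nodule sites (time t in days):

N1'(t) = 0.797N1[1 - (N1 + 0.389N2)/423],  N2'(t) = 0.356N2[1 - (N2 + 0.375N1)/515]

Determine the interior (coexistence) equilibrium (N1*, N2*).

Setting both brackets to zero gives the nullclines N1 + 0.389N2 = 423 and 0.375N1 + N2 = 515.
Substituting N2 = 515 - 0.375N1 into the first: N1(1 - 0.389·0.375) = 423 - 0.389·515.
So N1* = 223/0.854 = 261, and then N2* = 515 - 0.375·261 = 417.

N1* ≈ 261, N2* ≈ 417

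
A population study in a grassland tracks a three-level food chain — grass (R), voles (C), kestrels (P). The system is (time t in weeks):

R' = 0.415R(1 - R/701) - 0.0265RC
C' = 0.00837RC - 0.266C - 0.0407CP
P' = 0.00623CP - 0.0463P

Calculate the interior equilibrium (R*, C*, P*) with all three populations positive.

R* ≈ 368, C* ≈ 7.43, P* ≈ 69.2

From dP/dt = 0: 0.00623C* = 0.0463, so C* = 7.43.
From dR/dt = 0: 0.415(1 - R*/701) = 0.0265·7.43, giving R* = 701·(1 - 0.475) = 368.
From dC/dt = 0: 0.00837·368 - 0.266 = 0.0407P*, so P* = 2.82/0.0407 = 69.2.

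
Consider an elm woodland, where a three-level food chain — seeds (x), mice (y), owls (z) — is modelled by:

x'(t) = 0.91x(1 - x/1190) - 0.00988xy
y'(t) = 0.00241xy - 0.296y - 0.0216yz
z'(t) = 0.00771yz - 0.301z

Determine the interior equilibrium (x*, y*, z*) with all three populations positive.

x* ≈ 686, y* ≈ 39, z* ≈ 62.8

From dz/dt = 0: 0.00771y* = 0.301, so y* = 39.
From dx/dt = 0: 0.91(1 - x*/1190) = 0.00988·39, giving x* = 1190·(1 - 0.424) = 686.
From dy/dt = 0: 0.00241·686 - 0.296 = 0.0216z*, so z* = 1.36/0.0216 = 62.8.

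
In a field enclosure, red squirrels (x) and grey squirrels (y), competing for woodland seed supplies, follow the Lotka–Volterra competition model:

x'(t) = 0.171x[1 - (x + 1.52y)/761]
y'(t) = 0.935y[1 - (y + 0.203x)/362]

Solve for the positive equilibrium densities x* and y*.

Setting both brackets to zero gives the nullclines x + 1.52y = 761 and 0.203x + y = 362.
Substituting y = 362 - 0.203x into the first: x(1 - 1.52·0.203) = 761 - 1.52·362.
So x* = 211/0.691 = 305, and then y* = 362 - 0.203·305 = 300.

x* ≈ 305, y* ≈ 300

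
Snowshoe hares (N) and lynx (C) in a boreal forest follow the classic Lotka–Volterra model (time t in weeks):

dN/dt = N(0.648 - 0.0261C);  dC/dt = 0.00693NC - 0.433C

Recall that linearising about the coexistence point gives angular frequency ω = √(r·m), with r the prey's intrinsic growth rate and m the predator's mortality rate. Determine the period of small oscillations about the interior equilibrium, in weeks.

Here r = 0.648 and m = 0.433, so r·m = 0.281.
ω = √0.281 = 0.53 per week, hence T = 2π/ω ≈ 11.9 weeks.

T ≈ 11.9 weeks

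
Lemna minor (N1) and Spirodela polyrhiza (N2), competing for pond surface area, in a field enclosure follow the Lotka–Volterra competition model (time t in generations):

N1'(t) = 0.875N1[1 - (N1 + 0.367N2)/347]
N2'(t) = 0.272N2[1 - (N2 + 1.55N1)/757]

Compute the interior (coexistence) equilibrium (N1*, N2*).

Setting both brackets to zero gives the nullclines N1 + 0.367N2 = 347 and 1.55N1 + N2 = 757.
Substituting N2 = 757 - 1.55N1 into the first: N1(1 - 0.367·1.55) = 347 - 0.367·757.
So N1* = 69.2/0.431 = 160, and then N2* = 757 - 1.55·160 = 508.

N1* ≈ 160, N2* ≈ 508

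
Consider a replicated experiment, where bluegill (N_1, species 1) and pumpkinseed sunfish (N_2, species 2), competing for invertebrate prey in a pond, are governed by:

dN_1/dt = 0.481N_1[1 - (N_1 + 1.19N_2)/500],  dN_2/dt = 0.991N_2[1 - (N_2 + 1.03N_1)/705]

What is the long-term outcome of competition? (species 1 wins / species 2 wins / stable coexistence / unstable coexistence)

Compare the nullcline intercepts: K1/α12 = 500/1.19 = 420 < K2 = 705; K2/α21 = 705/1.03 = 684 > K1 = 500.
Since the inequalities point opposite ways, species 2 can invade but species 1 cannot.

species 2 excludes species 1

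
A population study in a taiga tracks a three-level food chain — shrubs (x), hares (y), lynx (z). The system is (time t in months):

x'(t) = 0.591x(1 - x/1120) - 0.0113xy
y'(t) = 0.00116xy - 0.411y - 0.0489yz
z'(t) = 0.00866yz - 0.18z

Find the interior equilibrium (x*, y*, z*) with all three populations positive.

From dz/dt = 0: 0.00866y* = 0.18, so y* = 20.8.
From dx/dt = 0: 0.591(1 - x*/1120) = 0.0113·20.8, giving x* = 1120·(1 - 0.397) = 675.
From dy/dt = 0: 0.00116·675 - 0.411 = 0.0489z*, so z* = 0.372/0.0489 = 7.6.

x* ≈ 675, y* ≈ 20.8, z* ≈ 7.6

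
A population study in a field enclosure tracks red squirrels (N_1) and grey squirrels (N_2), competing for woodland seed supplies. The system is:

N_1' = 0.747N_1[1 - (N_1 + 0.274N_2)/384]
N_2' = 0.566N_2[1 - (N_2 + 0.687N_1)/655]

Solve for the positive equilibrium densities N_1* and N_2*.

N_1* ≈ 252, N_2* ≈ 482

Setting both brackets to zero gives the nullclines N_1 + 0.274N_2 = 384 and 0.687N_1 + N_2 = 655.
Substituting N_2 = 655 - 0.687N_1 into the first: N_1(1 - 0.274·0.687) = 384 - 0.274·655.
So N_1* = 205/0.812 = 252, and then N_2* = 655 - 0.687·252 = 482.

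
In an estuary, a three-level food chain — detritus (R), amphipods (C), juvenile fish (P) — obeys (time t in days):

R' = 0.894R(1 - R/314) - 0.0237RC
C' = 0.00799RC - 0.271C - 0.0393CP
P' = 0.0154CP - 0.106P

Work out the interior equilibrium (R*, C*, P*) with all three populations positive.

R* ≈ 257, C* ≈ 6.88, P* ≈ 45.3

From dP/dt = 0: 0.0154C* = 0.106, so C* = 6.88.
From dR/dt = 0: 0.894(1 - R*/314) = 0.0237·6.88, giving R* = 314·(1 - 0.182) = 257.
From dC/dt = 0: 0.00799·257 - 0.271 = 0.0393P*, so P* = 1.78/0.0393 = 45.3.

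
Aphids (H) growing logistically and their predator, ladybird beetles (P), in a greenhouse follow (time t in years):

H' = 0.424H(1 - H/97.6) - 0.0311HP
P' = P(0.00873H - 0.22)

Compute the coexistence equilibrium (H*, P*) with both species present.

From dP/dt = 0 with P > 0: 0.00873H* = 0.22, so H* = 25.2.
Substitute into dH/dt = 0: 0.424(1 - 25.2/97.6) = 0.0311P*.
The bracket is 0.742, giving P* = 0.315/0.0311 = 10.1.

H* ≈ 25.2, P* ≈ 10.1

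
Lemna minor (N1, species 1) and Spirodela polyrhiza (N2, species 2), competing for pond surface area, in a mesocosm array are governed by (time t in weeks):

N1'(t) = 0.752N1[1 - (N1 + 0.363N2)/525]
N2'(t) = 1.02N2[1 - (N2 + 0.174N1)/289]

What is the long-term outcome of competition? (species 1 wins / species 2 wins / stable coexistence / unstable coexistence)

Compare the nullcline intercepts: K1/α12 = 525/0.363 = 1450 > K2 = 289; K2/α21 = 289/0.174 = 1660 > K1 = 525.
Since both inequalities hold, each species can invade when rare, so the interior equilibrium is stable.

stable coexistence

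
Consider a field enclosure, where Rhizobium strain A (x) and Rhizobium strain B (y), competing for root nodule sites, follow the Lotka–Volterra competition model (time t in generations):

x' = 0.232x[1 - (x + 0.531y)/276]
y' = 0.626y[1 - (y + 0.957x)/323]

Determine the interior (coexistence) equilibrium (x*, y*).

x* ≈ 212, y* ≈ 120

Setting both brackets to zero gives the nullclines x + 0.531y = 276 and 0.957x + y = 323.
Substituting y = 323 - 0.957x into the first: x(1 - 0.531·0.957) = 276 - 0.531·323.
So x* = 104/0.492 = 212, and then y* = 323 - 0.957·212 = 120.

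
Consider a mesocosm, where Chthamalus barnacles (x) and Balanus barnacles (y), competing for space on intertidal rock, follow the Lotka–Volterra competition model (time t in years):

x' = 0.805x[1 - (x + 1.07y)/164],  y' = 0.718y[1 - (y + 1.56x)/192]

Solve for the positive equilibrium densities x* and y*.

Setting both brackets to zero gives the nullclines x + 1.07y = 164 and 1.56x + y = 192.
Substituting y = 192 - 1.56x into the first: x(1 - 1.07·1.56) = 164 - 1.07·192.
So x* = -41.4/-0.669 = 61.9, and then y* = 192 - 1.56·61.9 = 95.4.

x* ≈ 61.9, y* ≈ 95.4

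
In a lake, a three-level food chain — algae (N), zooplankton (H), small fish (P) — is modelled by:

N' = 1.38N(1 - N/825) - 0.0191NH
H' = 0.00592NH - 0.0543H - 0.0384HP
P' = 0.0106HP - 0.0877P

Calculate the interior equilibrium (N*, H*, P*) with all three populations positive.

From dP/dt = 0: 0.0106H* = 0.0877, so H* = 8.27.
From dN/dt = 0: 1.38(1 - N*/825) = 0.0191·8.27, giving N* = 825·(1 - 0.115) = 731.
From dH/dt = 0: 0.00592·731 - 0.0543 = 0.0384P*, so P* = 4.27/0.0384 = 111.

N* ≈ 731, H* ≈ 8.27, P* ≈ 111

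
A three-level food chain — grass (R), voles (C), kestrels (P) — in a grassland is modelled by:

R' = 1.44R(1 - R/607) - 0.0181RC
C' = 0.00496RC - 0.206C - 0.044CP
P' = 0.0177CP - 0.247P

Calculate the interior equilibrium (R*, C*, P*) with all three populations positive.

From dP/dt = 0: 0.0177C* = 0.247, so C* = 14.
From dR/dt = 0: 1.44(1 - R*/607) = 0.0181·14, giving R* = 607·(1 - 0.175) = 501.
From dC/dt = 0: 0.00496·501 - 0.206 = 0.044P*, so P* = 2.28/0.044 = 51.7.

R* ≈ 501, C* ≈ 14, P* ≈ 51.7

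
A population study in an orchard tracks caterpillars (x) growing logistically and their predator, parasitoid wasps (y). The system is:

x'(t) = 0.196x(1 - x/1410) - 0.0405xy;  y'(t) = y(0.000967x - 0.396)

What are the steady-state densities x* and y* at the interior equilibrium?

x* ≈ 410, y* ≈ 3.43

From dy/dt = 0 with y > 0: 0.000967x* = 0.396, so x* = 410.
Substitute into dx/dt = 0: 0.196(1 - 410/1410) = 0.0405y*.
The bracket is 0.71, giving y* = 0.139/0.0405 = 3.43.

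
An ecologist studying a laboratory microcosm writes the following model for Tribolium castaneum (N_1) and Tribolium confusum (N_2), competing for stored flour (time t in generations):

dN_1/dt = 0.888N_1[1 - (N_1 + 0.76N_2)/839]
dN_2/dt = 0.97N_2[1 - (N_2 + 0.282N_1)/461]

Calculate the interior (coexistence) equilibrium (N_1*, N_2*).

N_1* ≈ 622, N_2* ≈ 286

Setting both brackets to zero gives the nullclines N_1 + 0.76N_2 = 839 and 0.282N_1 + N_2 = 461.
Substituting N_2 = 461 - 0.282N_1 into the first: N_1(1 - 0.76·0.282) = 839 - 0.76·461.
So N_1* = 489/0.786 = 622, and then N_2* = 461 - 0.282·622 = 286.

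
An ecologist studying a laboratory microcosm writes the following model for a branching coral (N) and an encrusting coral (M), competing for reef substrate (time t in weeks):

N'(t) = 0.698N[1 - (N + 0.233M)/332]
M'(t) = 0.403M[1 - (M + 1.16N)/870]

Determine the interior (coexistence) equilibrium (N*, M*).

Setting both brackets to zero gives the nullclines N + 0.233M = 332 and 1.16N + M = 870.
Substituting M = 870 - 1.16N into the first: N(1 - 0.233·1.16) = 332 - 0.233·870.
So N* = 129/0.73 = 177, and then M* = 870 - 1.16·177 = 664.

N* ≈ 177, M* ≈ 664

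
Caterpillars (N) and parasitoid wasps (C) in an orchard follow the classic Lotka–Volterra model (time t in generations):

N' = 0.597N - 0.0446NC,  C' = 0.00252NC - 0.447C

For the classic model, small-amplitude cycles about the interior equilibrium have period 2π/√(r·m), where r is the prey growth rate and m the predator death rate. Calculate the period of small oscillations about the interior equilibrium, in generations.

Here r = 0.597 and m = 0.447, so r·m = 0.267.
ω = √0.267 = 0.517 per generation, hence T = 2π/ω ≈ 12.2 generations.

T ≈ 12.2 generations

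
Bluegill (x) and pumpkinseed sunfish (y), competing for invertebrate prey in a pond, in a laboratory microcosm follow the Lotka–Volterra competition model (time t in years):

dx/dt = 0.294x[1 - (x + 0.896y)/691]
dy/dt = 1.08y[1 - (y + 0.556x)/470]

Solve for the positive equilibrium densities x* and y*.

x* ≈ 538, y* ≈ 171

Setting both brackets to zero gives the nullclines x + 0.896y = 691 and 0.556x + y = 470.
Substituting y = 470 - 0.556x into the first: x(1 - 0.896·0.556) = 691 - 0.896·470.
So x* = 270/0.502 = 538, and then y* = 470 - 0.556·538 = 171.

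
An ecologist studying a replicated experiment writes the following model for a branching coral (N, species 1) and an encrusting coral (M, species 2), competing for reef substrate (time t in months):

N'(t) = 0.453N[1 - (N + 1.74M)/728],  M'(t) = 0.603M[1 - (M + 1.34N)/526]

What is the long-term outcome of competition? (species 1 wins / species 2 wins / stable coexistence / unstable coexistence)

unstable coexistence (outcome depends on initial conditions)

Compare the nullcline intercepts: K1/α12 = 728/1.74 = 418 < K2 = 526; K2/α21 = 526/1.34 = 393 < K1 = 728.
Since both are reversed, neither can invade when rare; the interior point is a saddle.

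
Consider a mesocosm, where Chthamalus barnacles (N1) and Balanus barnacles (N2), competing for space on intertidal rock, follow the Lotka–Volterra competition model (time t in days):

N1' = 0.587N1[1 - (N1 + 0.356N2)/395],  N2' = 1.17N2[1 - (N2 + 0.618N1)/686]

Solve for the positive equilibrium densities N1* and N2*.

N1* ≈ 193, N2* ≈ 567

Setting both brackets to zero gives the nullclines N1 + 0.356N2 = 395 and 0.618N1 + N2 = 686.
Substituting N2 = 686 - 0.618N1 into the first: N1(1 - 0.356·0.618) = 395 - 0.356·686.
So N1* = 151/0.78 = 193, and then N2* = 686 - 0.618·193 = 567.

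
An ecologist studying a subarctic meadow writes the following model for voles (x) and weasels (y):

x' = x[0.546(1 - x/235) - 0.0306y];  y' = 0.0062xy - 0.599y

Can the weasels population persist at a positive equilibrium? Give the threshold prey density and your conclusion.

Threshold x = 96.6; K > 96.6, so yes, the predator persists.

The predator equation gives dy/dt > 0 only when x > 0.599/0.0062 = 96.6.
Without the predator, x → K = 235. Since 235 > 96.6, the predator can invade and persist.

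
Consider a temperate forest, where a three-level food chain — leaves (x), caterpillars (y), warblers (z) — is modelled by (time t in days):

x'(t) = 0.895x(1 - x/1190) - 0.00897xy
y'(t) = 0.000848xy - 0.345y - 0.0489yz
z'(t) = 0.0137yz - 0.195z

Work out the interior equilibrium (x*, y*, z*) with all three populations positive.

x* ≈ 1020, y* ≈ 14.2, z* ≈ 10.6

From dz/dt = 0: 0.0137y* = 0.195, so y* = 14.2.
From dx/dt = 0: 0.895(1 - x*/1190) = 0.00897·14.2, giving x* = 1190·(1 - 0.143) = 1020.
From dy/dt = 0: 0.000848·1020 - 0.345 = 0.0489z*, so z* = 0.52/0.0489 = 10.6.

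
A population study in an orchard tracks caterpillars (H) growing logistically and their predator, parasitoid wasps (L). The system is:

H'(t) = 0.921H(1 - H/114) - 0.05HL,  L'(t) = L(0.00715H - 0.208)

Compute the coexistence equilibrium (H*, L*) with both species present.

From dL/dt = 0 with L > 0: 0.00715H* = 0.208, so H* = 29.1.
Substitute into dH/dt = 0: 0.921(1 - 29.1/114) = 0.05L*.
The bracket is 0.745, giving L* = 0.686/0.05 = 13.7.

H* ≈ 29.1, L* ≈ 13.7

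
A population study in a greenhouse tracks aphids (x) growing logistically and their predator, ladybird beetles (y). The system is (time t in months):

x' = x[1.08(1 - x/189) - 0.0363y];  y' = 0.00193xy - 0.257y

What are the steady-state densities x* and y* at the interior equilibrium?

x* ≈ 133, y* ≈ 8.79

From dy/dt = 0 with y > 0: 0.00193x* = 0.257, so x* = 133.
Substitute into dx/dt = 0: 1.08(1 - 133/189) = 0.0363y*.
The bracket is 0.295, giving y* = 0.319/0.0363 = 8.79.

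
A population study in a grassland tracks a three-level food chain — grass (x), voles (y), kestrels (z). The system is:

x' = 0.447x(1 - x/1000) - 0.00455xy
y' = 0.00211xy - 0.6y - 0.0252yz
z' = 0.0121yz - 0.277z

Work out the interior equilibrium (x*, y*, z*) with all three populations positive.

From dz/dt = 0: 0.0121y* = 0.277, so y* = 22.9.
From dx/dt = 0: 0.447(1 - x*/1000) = 0.00455·22.9, giving x* = 1000·(1 - 0.233) = 767.
From dy/dt = 0: 0.00211·767 - 0.6 = 0.0252z*, so z* = 1.02/0.0252 = 40.4.

x* ≈ 767, y* ≈ 22.9, z* ≈ 40.4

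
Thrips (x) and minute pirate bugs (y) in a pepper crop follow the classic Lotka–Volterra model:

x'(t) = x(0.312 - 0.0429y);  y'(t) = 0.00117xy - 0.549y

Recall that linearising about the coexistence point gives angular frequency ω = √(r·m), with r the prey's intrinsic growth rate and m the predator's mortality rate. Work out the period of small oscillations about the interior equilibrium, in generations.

T ≈ 15.2 generations

Here r = 0.312 and m = 0.549, so r·m = 0.171.
ω = √0.171 = 0.414 per generation, hence T = 2π/ω ≈ 15.2 generations.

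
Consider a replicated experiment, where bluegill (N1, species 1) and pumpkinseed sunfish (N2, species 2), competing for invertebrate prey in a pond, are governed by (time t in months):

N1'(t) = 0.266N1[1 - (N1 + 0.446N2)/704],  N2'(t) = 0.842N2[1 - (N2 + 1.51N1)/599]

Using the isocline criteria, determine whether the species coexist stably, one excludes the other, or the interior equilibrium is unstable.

Compare the nullcline intercepts: K1/α12 = 704/0.446 = 1580 > K2 = 599; K2/α21 = 599/1.51 = 397 < K1 = 704.
Since the inequalities point opposite ways, species 1 can invade but species 2 cannot.

species 1 excludes species 2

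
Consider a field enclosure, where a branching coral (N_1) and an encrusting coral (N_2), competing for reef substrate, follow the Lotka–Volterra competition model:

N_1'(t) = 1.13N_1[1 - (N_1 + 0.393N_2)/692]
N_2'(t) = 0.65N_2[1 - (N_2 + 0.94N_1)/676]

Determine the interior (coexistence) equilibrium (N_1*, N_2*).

N_1* ≈ 676, N_2* ≈ 40.5

Setting both brackets to zero gives the nullclines N_1 + 0.393N_2 = 692 and 0.94N_1 + N_2 = 676.
Substituting N_2 = 676 - 0.94N_1 into the first: N_1(1 - 0.393·0.94) = 692 - 0.393·676.
So N_1* = 426/0.631 = 676, and then N_2* = 676 - 0.94·676 = 40.5.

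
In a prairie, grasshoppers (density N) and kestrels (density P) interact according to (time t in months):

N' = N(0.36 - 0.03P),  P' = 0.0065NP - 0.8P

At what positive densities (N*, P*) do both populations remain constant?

Set dP/dt = 0 with P > 0: 0.0065N - 0.8 = 0, so N* = 0.8/0.0065 = 123.
Set dN/dt = 0 with N > 0: 0.36 - 0.03P = 0, so P* = 0.36/0.03 = 12.

N* ≈ 123, P* ≈ 12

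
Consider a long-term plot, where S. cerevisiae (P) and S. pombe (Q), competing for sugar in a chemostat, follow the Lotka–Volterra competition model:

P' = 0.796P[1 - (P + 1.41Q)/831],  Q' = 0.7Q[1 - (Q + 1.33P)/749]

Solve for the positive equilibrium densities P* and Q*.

P* ≈ 257, Q* ≈ 407

Setting both brackets to zero gives the nullclines P + 1.41Q = 831 and 1.33P + Q = 749.
Substituting Q = 749 - 1.33P into the first: P(1 - 1.41·1.33) = 831 - 1.41·749.
So P* = -225/-0.875 = 257, and then Q* = 749 - 1.33·257 = 407.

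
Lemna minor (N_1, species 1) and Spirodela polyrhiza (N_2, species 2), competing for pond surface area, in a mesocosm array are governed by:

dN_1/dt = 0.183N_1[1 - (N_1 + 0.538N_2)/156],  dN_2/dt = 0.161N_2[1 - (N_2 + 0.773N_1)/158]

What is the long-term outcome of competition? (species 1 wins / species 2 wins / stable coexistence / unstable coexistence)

Compare the nullcline intercepts: K1/α12 = 156/0.538 = 290 > K2 = 158; K2/α21 = 158/0.773 = 204 > K1 = 156.
Since both inequalities hold, each species can invade when rare, so the interior equilibrium is stable.

stable coexistence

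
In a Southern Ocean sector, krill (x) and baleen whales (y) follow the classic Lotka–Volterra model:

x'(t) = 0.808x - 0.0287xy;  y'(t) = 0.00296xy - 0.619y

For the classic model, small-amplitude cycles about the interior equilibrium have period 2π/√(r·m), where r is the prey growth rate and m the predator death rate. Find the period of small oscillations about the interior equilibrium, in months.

T ≈ 8.88 months

Here r = 0.808 and m = 0.619, so r·m = 0.5.
ω = √0.5 = 0.707 per month, hence T = 2π/ω ≈ 8.88 months.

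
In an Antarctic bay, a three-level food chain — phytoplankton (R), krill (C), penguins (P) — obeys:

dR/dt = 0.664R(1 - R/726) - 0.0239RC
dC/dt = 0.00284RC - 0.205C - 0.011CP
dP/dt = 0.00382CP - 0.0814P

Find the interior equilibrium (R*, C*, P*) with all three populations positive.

From dP/dt = 0: 0.00382C* = 0.0814, so C* = 21.3.
From dR/dt = 0: 0.664(1 - R*/726) = 0.0239·21.3, giving R* = 726·(1 - 0.767) = 169.
From dC/dt = 0: 0.00284·169 - 0.205 = 0.011P*, so P* = 0.275/0.011 = 25.

R* ≈ 169, C* ≈ 21.3, P* ≈ 25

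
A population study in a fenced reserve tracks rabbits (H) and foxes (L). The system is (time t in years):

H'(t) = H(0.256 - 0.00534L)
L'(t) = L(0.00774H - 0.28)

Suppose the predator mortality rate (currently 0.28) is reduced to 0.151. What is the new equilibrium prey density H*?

At the interior fixed point, setting dL/dt = 0 with L > 0 fixes H* = (predator death rate)/(HL coefficient) — independent of the other coefficients.
With the change, H* = 0.151/0.00774 = 19.5; it falls from 36.2.

H* ≈ 19.5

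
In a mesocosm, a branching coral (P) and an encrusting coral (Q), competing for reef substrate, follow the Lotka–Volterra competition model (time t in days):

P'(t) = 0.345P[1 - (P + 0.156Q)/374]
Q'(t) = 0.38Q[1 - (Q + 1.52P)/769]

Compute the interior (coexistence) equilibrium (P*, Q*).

P* ≈ 333, Q* ≈ 263

Setting both brackets to zero gives the nullclines P + 0.156Q = 374 and 1.52P + Q = 769.
Substituting Q = 769 - 1.52P into the first: P(1 - 0.156·1.52) = 374 - 0.156·769.
So P* = 254/0.763 = 333, and then Q* = 769 - 1.52·333 = 263.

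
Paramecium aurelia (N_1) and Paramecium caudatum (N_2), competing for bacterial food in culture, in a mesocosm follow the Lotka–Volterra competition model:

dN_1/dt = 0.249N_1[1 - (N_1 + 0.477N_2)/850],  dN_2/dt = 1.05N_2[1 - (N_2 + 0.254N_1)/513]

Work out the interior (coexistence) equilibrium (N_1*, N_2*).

N_1* ≈ 689, N_2* ≈ 338

Setting both brackets to zero gives the nullclines N_1 + 0.477N_2 = 850 and 0.254N_1 + N_2 = 513.
Substituting N_2 = 513 - 0.254N_1 into the first: N_1(1 - 0.477·0.254) = 850 - 0.477·513.
So N_1* = 605/0.879 = 689, and then N_2* = 513 - 0.254·689 = 338.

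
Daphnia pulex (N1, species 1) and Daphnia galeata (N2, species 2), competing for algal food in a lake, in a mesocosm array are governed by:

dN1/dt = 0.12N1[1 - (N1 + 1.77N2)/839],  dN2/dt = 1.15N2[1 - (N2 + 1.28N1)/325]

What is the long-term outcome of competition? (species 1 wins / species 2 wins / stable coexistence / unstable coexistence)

Compare the nullcline intercepts: K1/α12 = 839/1.77 = 474 > K2 = 325; K2/α21 = 325/1.28 = 254 < K1 = 839.
Since the inequalities point opposite ways, species 1 can invade but species 2 cannot.

species 1 excludes species 2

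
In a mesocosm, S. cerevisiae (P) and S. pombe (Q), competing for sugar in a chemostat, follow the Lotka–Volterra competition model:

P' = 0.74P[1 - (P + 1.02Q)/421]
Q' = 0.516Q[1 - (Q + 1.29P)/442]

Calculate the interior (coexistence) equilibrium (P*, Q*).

Setting both brackets to zero gives the nullclines P + 1.02Q = 421 and 1.29P + Q = 442.
Substituting Q = 442 - 1.29P into the first: P(1 - 1.02·1.29) = 421 - 1.02·442.
So P* = -29.8/-0.316 = 94.5, and then Q* = 442 - 1.29·94.5 = 320.

P* ≈ 94.5, Q* ≈ 320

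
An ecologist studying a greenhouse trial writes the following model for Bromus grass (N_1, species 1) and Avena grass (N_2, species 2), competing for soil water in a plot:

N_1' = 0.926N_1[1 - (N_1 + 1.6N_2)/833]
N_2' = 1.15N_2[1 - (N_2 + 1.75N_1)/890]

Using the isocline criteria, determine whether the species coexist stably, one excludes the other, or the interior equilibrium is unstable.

unstable coexistence (outcome depends on initial conditions)

Compare the nullcline intercepts: K1/α12 = 833/1.6 = 521 < K2 = 890; K2/α21 = 890/1.75 = 509 < K1 = 833.
Since both are reversed, neither can invade when rare; the interior point is a saddle.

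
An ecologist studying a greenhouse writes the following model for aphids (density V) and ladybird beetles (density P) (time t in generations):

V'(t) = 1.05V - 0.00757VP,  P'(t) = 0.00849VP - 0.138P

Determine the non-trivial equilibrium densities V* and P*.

V* ≈ 16.3, P* ≈ 139

Set dP/dt = 0 with P > 0: 0.00849V - 0.138 = 0, so V* = 0.138/0.00849 = 16.3.
Set dV/dt = 0 with V > 0: 1.05 - 0.00757P = 0, so P* = 1.05/0.00757 = 139.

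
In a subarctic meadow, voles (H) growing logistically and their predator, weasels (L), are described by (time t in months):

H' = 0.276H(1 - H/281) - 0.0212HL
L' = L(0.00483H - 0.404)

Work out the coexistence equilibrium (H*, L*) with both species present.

H* ≈ 83.6, L* ≈ 9.14

From dL/dt = 0 with L > 0: 0.00483H* = 0.404, so H* = 83.6.
Substitute into dH/dt = 0: 0.276(1 - 83.6/281) = 0.0212L*.
The bracket is 0.702, giving L* = 0.194/0.0212 = 9.14.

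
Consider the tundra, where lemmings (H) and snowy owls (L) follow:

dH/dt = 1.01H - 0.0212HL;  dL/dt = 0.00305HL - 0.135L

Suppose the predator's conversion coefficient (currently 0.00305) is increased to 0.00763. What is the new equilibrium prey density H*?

H* ≈ 17.7

At the interior fixed point, setting dL/dt = 0 with L > 0 fixes H* = (predator death rate)/(HL coefficient) — independent of the other coefficients.
With the change, H* = 0.135/0.00763 = 17.7; it falls from 44.3.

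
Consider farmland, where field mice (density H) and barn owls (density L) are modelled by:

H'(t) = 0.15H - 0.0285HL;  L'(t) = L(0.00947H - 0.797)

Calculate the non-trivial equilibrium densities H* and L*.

Set dL/dt = 0 with L > 0: 0.00947H - 0.797 = 0, so H* = 0.797/0.00947 = 84.2.
Set dH/dt = 0 with H > 0: 0.15 - 0.0285L = 0, so L* = 0.15/0.0285 = 5.26.

H* ≈ 84.2, L* ≈ 5.26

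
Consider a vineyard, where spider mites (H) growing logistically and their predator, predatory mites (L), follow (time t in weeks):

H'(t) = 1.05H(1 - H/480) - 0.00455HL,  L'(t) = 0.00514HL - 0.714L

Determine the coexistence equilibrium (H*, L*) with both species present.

From dL/dt = 0 with L > 0: 0.00514H* = 0.714, so H* = 139.
Substitute into dH/dt = 0: 1.05(1 - 139/480) = 0.00455L*.
The bracket is 0.711, giving L* = 0.746/0.00455 = 164.

H* ≈ 139, L* ≈ 164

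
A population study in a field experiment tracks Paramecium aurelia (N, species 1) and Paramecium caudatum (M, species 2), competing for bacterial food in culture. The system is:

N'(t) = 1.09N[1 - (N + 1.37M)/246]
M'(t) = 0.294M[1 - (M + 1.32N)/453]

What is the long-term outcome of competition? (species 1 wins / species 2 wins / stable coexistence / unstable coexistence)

Compare the nullcline intercepts: K1/α12 = 246/1.37 = 180 < K2 = 453; K2/α21 = 453/1.32 = 343 > K1 = 246.
Since the inequalities point opposite ways, species 2 can invade but species 1 cannot.

species 2 excludes species 1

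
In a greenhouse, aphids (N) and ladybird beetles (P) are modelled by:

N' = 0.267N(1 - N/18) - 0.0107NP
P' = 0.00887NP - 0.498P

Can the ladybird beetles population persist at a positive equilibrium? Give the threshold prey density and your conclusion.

Threshold N = 56.1; K < 56.1, so no, the predator goes extinct.

The predator equation gives dP/dt > 0 only when N > 0.498/0.00887 = 56.1.
Without the predator, N → K = 18. Since 18 < 56.1, the predator cannot invade.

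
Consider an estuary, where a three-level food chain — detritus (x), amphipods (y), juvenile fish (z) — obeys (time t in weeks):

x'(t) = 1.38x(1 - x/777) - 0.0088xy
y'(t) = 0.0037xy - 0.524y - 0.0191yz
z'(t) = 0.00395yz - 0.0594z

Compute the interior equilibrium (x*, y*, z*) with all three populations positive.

From dz/dt = 0: 0.00395y* = 0.0594, so y* = 15.
From dx/dt = 0: 1.38(1 - x*/777) = 0.0088·15, giving x* = 777·(1 - 0.0959) = 702.
From dy/dt = 0: 0.0037·702 - 0.524 = 0.0191z*, so z* = 2.08/0.0191 = 109.

x* ≈ 702, y* ≈ 15, z* ≈ 109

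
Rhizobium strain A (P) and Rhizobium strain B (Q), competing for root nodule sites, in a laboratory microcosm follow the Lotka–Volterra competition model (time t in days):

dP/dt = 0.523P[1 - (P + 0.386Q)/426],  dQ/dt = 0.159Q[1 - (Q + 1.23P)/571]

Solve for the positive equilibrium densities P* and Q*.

P* ≈ 391, Q* ≈ 89.5

Setting both brackets to zero gives the nullclines P + 0.386Q = 426 and 1.23P + Q = 571.
Substituting Q = 571 - 1.23P into the first: P(1 - 0.386·1.23) = 426 - 0.386·571.
So P* = 206/0.525 = 391, and then Q* = 571 - 1.23·391 = 89.5.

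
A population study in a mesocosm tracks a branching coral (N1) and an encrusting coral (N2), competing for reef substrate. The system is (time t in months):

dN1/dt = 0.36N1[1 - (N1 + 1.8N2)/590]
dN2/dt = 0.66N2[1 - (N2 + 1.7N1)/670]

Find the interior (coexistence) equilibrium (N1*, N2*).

N1* ≈ 299, N2* ≈ 162

Setting both brackets to zero gives the nullclines N1 + 1.8N2 = 590 and 1.7N1 + N2 = 670.
Substituting N2 = 670 - 1.7N1 into the first: N1(1 - 1.8·1.7) = 590 - 1.8·670.
So N1* = -616/-2.06 = 299, and then N2* = 670 - 1.7·299 = 162.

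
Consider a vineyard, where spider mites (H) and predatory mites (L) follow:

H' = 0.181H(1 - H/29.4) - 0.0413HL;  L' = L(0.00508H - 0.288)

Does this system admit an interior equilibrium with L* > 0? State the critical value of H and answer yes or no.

Threshold H = 56.7; K < 56.7, so no, the predator goes extinct.

The predator equation gives dL/dt > 0 only when H > 0.288/0.00508 = 56.7.
Without the predator, H → K = 29.4. Since 29.4 < 56.7, the predator cannot invade.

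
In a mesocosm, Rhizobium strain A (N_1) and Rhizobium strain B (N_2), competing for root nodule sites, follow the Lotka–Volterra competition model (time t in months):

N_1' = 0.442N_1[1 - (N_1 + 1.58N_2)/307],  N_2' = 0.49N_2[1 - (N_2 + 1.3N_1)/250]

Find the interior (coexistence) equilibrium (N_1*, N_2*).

Setting both brackets to zero gives the nullclines N_1 + 1.58N_2 = 307 and 1.3N_1 + N_2 = 250.
Substituting N_2 = 250 - 1.3N_1 into the first: N_1(1 - 1.58·1.3) = 307 - 1.58·250.
So N_1* = -88/-1.05 = 83.5, and then N_2* = 250 - 1.3·83.5 = 141.

N_1* ≈ 83.5, N_2* ≈ 141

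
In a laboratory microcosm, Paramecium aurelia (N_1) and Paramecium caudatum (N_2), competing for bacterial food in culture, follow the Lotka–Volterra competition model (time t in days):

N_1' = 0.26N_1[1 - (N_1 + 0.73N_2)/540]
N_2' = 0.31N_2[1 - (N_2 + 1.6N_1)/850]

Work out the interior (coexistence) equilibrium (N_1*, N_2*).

Setting both brackets to zero gives the nullclines N_1 + 0.73N_2 = 540 and 1.6N_1 + N_2 = 850.
Substituting N_2 = 850 - 1.6N_1 into the first: N_1(1 - 0.73·1.6) = 540 - 0.73·850.
So N_1* = -80.5/-0.168 = 479, and then N_2* = 850 - 1.6·479 = 83.3.

N_1* ≈ 479, N_2* ≈ 83.3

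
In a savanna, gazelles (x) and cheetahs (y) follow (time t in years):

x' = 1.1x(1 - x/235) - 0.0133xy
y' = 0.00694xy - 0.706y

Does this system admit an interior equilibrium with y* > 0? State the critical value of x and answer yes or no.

Threshold x = 102; K > 102, so yes, the predator persists.

The predator equation gives dy/dt > 0 only when x > 0.706/0.00694 = 102.
Without the predator, x → K = 235. Since 235 > 102, the predator can invade and persist.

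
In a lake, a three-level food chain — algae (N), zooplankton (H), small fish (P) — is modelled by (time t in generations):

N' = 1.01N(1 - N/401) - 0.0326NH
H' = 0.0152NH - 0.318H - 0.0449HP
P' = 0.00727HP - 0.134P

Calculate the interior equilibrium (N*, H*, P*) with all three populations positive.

From dP/dt = 0: 0.00727H* = 0.134, so H* = 18.4.
From dN/dt = 0: 1.01(1 - N*/401) = 0.0326·18.4, giving N* = 401·(1 - 0.595) = 162.
From dH/dt = 0: 0.0152·162 - 0.318 = 0.0449P*, so P* = 2.15/0.0449 = 47.9.

N* ≈ 162, H* ≈ 18.4, P* ≈ 47.9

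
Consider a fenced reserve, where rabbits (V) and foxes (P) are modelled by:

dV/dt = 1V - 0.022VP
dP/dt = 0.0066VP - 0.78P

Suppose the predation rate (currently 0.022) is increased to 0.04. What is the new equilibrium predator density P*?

P* ≈ 25

At the interior fixed point, setting dV/dt = 0 with V > 0 fixes P* = (prey growth rate)/(VP coefficient) — independent of the other coefficients.
With the change, P* = 1/0.04 = 25; it falls from 45.5.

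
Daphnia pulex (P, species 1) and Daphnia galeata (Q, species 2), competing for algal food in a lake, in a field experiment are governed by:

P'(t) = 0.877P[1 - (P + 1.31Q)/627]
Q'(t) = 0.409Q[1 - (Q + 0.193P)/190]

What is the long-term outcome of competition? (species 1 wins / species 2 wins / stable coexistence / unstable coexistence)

Compare the nullcline intercepts: K1/α12 = 627/1.31 = 479 > K2 = 190; K2/α21 = 190/0.193 = 984 > K1 = 627.
Since both inequalities hold, each species can invade when rare, so the interior equilibrium is stable.

stable coexistence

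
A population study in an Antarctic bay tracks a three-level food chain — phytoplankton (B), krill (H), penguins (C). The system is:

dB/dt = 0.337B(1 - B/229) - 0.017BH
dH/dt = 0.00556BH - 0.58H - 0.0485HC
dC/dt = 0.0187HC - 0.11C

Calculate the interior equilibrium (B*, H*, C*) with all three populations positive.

From dC/dt = 0: 0.0187H* = 0.11, so H* = 5.88.
From dB/dt = 0: 0.337(1 - B*/229) = 0.017·5.88, giving B* = 229·(1 - 0.297) = 161.
From dH/dt = 0: 0.00556·161 - 0.58 = 0.0485C*, so C* = 0.315/0.0485 = 6.5.

B* ≈ 161, H* ≈ 5.88, C* ≈ 6.5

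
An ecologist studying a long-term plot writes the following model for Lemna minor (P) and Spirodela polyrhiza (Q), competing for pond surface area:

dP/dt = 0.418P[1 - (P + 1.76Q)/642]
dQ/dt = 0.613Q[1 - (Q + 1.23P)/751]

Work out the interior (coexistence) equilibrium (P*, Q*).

P* ≈ 584, Q* ≈ 33.2

Setting both brackets to zero gives the nullclines P + 1.76Q = 642 and 1.23P + Q = 751.
Substituting Q = 751 - 1.23P into the first: P(1 - 1.76·1.23) = 642 - 1.76·751.
So P* = -680/-1.16 = 584, and then Q* = 751 - 1.23·584 = 33.2.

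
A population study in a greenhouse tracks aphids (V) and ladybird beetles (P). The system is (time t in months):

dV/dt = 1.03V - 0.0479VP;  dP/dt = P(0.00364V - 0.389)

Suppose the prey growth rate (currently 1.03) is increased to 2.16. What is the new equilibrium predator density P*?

P* ≈ 45.1

At the interior fixed point, setting dV/dt = 0 with V > 0 fixes P* = (prey growth rate)/(VP coefficient) — independent of the other coefficients.
With the change, P* = 2.16/0.0479 = 45.1; it rises from 21.5.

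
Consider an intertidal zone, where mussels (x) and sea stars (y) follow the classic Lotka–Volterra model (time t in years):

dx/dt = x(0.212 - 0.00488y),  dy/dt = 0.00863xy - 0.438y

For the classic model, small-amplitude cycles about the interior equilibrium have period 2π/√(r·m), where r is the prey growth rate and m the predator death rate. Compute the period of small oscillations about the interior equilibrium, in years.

T ≈ 20.6 years

Here r = 0.212 and m = 0.438, so r·m = 0.0929.
ω = √0.0929 = 0.305 per year, hence T = 2π/ω ≈ 20.6 years.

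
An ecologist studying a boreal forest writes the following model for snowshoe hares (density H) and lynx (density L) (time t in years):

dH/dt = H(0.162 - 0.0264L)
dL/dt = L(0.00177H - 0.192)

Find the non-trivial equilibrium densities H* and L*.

Set dL/dt = 0 with L > 0: 0.00177H - 0.192 = 0, so H* = 0.192/0.00177 = 108.
Set dH/dt = 0 with H > 0: 0.162 - 0.0264L = 0, so L* = 0.162/0.0264 = 6.14.

H* ≈ 108, L* ≈ 6.14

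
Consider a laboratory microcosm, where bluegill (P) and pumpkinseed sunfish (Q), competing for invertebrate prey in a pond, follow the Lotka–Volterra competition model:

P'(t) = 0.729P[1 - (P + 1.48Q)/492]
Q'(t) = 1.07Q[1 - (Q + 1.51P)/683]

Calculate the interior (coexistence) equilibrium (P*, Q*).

Setting both brackets to zero gives the nullclines P + 1.48Q = 492 and 1.51P + Q = 683.
Substituting Q = 683 - 1.51P into the first: P(1 - 1.48·1.51) = 492 - 1.48·683.
So P* = -519/-1.23 = 420, and then Q* = 683 - 1.51·420 = 48.5.

P* ≈ 420, Q* ≈ 48.5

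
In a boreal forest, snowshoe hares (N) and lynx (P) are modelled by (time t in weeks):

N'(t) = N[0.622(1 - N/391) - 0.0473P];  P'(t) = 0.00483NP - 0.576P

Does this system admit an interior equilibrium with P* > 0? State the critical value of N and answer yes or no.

Threshold N = 119; K > 119, so yes, the predator persists.

The predator equation gives dP/dt > 0 only when N > 0.576/0.00483 = 119.
Without the predator, N → K = 391. Since 391 > 119, the predator can invade and persist.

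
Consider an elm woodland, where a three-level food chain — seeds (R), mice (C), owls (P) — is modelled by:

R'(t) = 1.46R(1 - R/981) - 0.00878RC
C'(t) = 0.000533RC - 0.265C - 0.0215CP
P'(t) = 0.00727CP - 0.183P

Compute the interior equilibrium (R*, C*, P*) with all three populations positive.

From dP/dt = 0: 0.00727C* = 0.183, so C* = 25.2.
From dR/dt = 0: 1.46(1 - R*/981) = 0.00878·25.2, giving R* = 981·(1 - 0.151) = 832.
From dC/dt = 0: 0.000533·832 - 0.265 = 0.0215P*, so P* = 0.179/0.0215 = 8.31.

R* ≈ 832, C* ≈ 25.2, P* ≈ 8.31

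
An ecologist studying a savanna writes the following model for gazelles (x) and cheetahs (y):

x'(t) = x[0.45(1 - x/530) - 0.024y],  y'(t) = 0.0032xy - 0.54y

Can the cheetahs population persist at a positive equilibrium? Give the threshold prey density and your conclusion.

Threshold x = 169; K > 169, so yes, the predator persists.

The predator equation gives dy/dt > 0 only when x > 0.54/0.0032 = 169.
Without the predator, x → K = 530. Since 530 > 169, the predator can invade and persist.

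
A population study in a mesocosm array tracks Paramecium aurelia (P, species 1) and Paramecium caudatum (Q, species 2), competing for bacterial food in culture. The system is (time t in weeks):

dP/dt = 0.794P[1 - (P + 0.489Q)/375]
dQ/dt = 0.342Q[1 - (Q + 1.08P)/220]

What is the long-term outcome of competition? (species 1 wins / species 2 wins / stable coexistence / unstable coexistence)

Compare the nullcline intercepts: K1/α12 = 375/0.489 = 767 > K2 = 220; K2/α21 = 220/1.08 = 204 < K1 = 375.
Since the inequalities point opposite ways, species 1 can invade but species 2 cannot.

species 1 excludes species 2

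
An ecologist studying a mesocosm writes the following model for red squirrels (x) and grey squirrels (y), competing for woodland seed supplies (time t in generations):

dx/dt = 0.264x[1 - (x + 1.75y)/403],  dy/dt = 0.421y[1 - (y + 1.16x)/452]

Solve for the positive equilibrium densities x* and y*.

x* ≈ 377, y* ≈ 15

Setting both brackets to zero gives the nullclines x + 1.75y = 403 and 1.16x + y = 452.
Substituting y = 452 - 1.16x into the first: x(1 - 1.75·1.16) = 403 - 1.75·452.
So x* = -388/-1.03 = 377, and then y* = 452 - 1.16·377 = 15.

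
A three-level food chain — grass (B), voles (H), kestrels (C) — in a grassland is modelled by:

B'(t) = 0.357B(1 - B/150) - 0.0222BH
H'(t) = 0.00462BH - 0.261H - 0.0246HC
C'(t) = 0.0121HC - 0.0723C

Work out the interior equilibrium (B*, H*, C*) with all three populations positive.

From dC/dt = 0: 0.0121H* = 0.0723, so H* = 5.98.
From dB/dt = 0: 0.357(1 - B*/150) = 0.0222·5.98, giving B* = 150·(1 - 0.372) = 94.3.
From dH/dt = 0: 0.00462·94.3 - 0.261 = 0.0246C*, so C* = 0.175/0.0246 = 7.09.

B* ≈ 94.3, H* ≈ 5.98, C* ≈ 7.09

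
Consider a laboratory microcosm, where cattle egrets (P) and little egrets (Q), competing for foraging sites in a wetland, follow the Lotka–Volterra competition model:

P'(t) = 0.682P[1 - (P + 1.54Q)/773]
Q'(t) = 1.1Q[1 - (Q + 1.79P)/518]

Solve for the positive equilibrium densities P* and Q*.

Setting both brackets to zero gives the nullclines P + 1.54Q = 773 and 1.79P + Q = 518.
Substituting Q = 518 - 1.79P into the first: P(1 - 1.54·1.79) = 773 - 1.54·518.
So P* = -24.7/-1.76 = 14.1, and then Q* = 518 - 1.79·14.1 = 493.

P* ≈ 14.1, Q* ≈ 493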